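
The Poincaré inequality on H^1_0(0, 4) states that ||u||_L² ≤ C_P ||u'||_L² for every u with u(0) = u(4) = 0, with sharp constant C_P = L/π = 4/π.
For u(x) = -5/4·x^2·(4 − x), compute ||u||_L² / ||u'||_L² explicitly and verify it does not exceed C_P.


||u||_L² / ||u'||_L² = 2*sqrt(14)/7 < C_P = 4/π.

u(x) = -5/4·x^2·(4 − x), so u'(x) = 5*x*(3*x - 8)/4.
u(x) = -5/4·x^2·(4 − x) vanishes at x = 0 and x = 4, so u ∈ H^1_0(0, 4). Differentiate via the product rule and integrate the resulting polynomials term by term.
  ∫_0^4 u² dx = ∫_0^4 (25*x^6/16 - 25*x^5/2 + 25*x^4) dx. Term by term:
    ∫_0^4 25*x^6/16 dx = 25600/7;  ∫_0^4 -25*x^5/2 dx = -25600/3;  ∫_0^4 25*x^4 dx = 5120.
  Sum: 25600/7 − 25600/3 + 5120 = 5120/21.
  ∫_0^4 (u')² dx = ∫_0^4 (225*x^4/16 - 75*x^3 + 100*x^2) dx. Term by term:
    ∫_0^4 225*x^4/16 dx = 2880;  ∫_0^4 -75*x^3 dx = -4800;  ∫_0^4 100*x^2 dx = 6400/3.
  Sum: 2880 − 4800 + 6400/3 = 640/3.
∫_0^4 u² dx = 5120/21, so ||u||_L² = 32*sqrt(105)/21.
∫_0^4 (u')² dx = 640/3, so ||u'||_L² = 8*sqrt(30)/3.
Ratio ||u||_L² / ||u'||_L² = 2*sqrt(14)/7.
Sharp Poincaré constant on H^1_0(0, 4) is C_P = L/π = 4/π, achieved by sin(π/4·x).
A polynomial bump cannot attain the sharp Poincaré constant (only the first sine eigenfunction does), so the ratio is strictly less than C_P, consistent with ||u||_L² ≤ C_P ||u'||_L².


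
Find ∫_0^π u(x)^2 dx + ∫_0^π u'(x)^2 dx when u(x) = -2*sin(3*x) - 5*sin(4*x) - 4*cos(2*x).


||u||_{H^1(0,π)}^2 = 96 + 545*π/2

u'(x) = 8*sin(2*x) - 6*cos(3*x) - 20*cos(4*x).
Expand u² and (u')² and integrate term by term on (0, π), using: for integers n ≥ 1, ∫_0^π sin²(nx) dx = ∫_0^π cos²(nx) dx = π/2; for n ≠ n', ∫_0^π sin(nx)sin(n'x) dx = ∫_0^π cos(nx)cos(n'x) dx = 0; and by product-to-sum, ∫_0^π sin(nx)cos(n'x) dx = ½∫_0^π [sin((n+n')x) + sin((n−n')x)] dx, which is 0 when n+n' is even and 2n/(n²−n'²) when n+n' is odd (it need not vanish on (0, π)).
  u² squared terms: (-5)²·∫sin(4x)² dx = 25·π/2 = 25*π/2;  (-4)²·∫cos(2x)² dx = 16·π/2 = 8*π;  (-2)²·∫sin(3x)² dx = 4·π/2 = 2*π.
  u² cross terms: 2·(-5)·(-4)·∫sin(4x)·cos(2x) dx = 40·(0) = 0;  2·(-5)·(-2)·∫sin(4x)·sin(3x) dx = 20·(0) = 0;  2·(-4)·(-2)·∫cos(2x)·sin(3x) dx = 16·(6/5) = 96/5.
  So ∫_0^π u² dx = 25*π/2 + 8*π + 2*π + 0 + 0 + 96/5 = 96/5 + 45*π/2.
  (u')² squared terms: (-20)²·∫cos(4x)² dx = 400·π/2 = 200*π;  (-6)²·∫cos(3x)² dx = 36·π/2 = 18*π;  (8)²·∫sin(2x)² dx = 64·π/2 = 32*π.
  (u')² cross terms: 2·(-20)·(-6)·∫cos(4x)·cos(3x) dx = 240·(0) = 0;  2·(-20)·(8)·∫cos(4x)·sin(2x) dx = -320·(0) = 0;  2·(-6)·(8)·∫cos(3x)·sin(2x) dx = -96·(-4/5) = 384/5.
  So ∫_0^π (u')² dx = 200*π + 18*π + 32*π + 0 + 0 + 384/5 = 384/5 + 250*π.
||u||_{H^1}^2 = (96/5 + 45*π/2) + (384/5 + 250*π) = 96 + 545*π/2.


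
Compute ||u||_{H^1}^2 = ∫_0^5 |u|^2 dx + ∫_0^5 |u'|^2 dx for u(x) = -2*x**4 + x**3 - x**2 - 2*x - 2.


||u||_{H^1}^2 = 172062115/126

The H^1 norm (squared) on an interval (0, L) is
  ||u||_{H^1}^2 = ∫_0^L u(x)^2 dx + ∫_0^L u'(x)^2 dx.
Compute u'(x) = -8*x**3 + 3*x**2 - 2*x - 2.
Then u(x)^2 = 4*x**8 - 4*x**7 + 5*x**6 + 6*x**5 + 5*x**4 + 8*x**2 + 8*x + 4 and u'(x)^2 = 64*x**6 - 48*x**5 + 41*x**4 + 20*x**3 - 8*x**2 + 8*x + 4.
Integrate each monomial from 0 to 5 using ∫_0^5 c·x^n dx = c·5^(n+1)/(n+1):
  ∫_0^5 u(x)^2 dx = ∫_0^5 (4*x^8 - 4*x^7 + 5*x^6 + 6*x^5 + 5*x^4 + 8*x^2 + 8*x + 4) dx. Term by term:
    ∫_0^5 4*x^8 dx = 7812500/9;  ∫_0^5 -4*x^7 dx = -390625/2;  ∫_0^5 5*x^6 dx = 390625/7;
    ∫_0^5 6*x^5 dx = 15625;  ∫_0^5 5*x^4 dx = 3125;  ∫_0^5 8*x^2 dx = 1000/3;
    ∫_0^5 8*x dx = 100;  ∫_0^5 4 dx = 20.
  Sum: 7812500/9 − 390625/2 + 390625/7 + 15625 + 3125 + 1000/3 + 100 + 20 = 94216495/126.
  ∫_0^5 u'(x)^2 dx = ∫_0^5 (64*x^6 - 48*x^5 + 41*x^4 + 20*x^3 - 8*x^2 + 8*x + 4) dx. Term by term:
    ∫_0^5 64*x^6 dx = 5000000/7;  ∫_0^5 -48*x^5 dx = -125000;  ∫_0^5 41*x^4 dx = 25625;
    ∫_0^5 20*x^3 dx = 3125;  ∫_0^5 -8*x^2 dx = -1000/3;  ∫_0^5 8*x dx = 100;
    ∫_0^5 4 dx = 20.
  Sum: 5000000/7 − 125000 + 25625 + 3125 − 1000/3 + 100 + 20 = 12974270/21.
Adding: ||u||_{H^1}^2 = 94216495/126 + 12974270/21 = 172062115/126.


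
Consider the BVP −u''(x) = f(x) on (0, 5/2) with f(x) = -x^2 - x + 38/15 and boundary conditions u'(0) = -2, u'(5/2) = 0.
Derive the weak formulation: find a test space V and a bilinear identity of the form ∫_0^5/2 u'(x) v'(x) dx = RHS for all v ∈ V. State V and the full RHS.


V = H^1(0, 5/2) (v unrestricted at boundary; u is determined up to an additive constant); weak form: ∫_0^5/2 u'v' dx = ∫_0^5/2 (-x^2 - x + 38/15) v dx + 2·v(0) for all v ∈ V.

Multiply both sides by a test function v and integrate from 0 to 5/2:
  ∫_0^5/2 −u''(x) v(x) dx = ∫_0^5/2 f(x) v(x) dx.
Integrate the LHS by parts once:
  ∫_0^5/2 −u'' v dx = −[u'(x) v(x)]_0^5/2 + ∫_0^5/2 u'(x) v'(x) dx.
Thus ∫_0^5/2 u'(x) v'(x) dx = ∫_0^5/2 f(x) v(x) dx + [u'(x) v(x)]_0^5/2.
Choose V so that boundary terms are either known or forced to vanish.
u has inhomogeneous Neumann u'(0) = -2, u'(5/2) = 0. [u' v]_0^5/2 = (0)·v(5/2) − (-2)·v(0) = 2·v(0). Take V = H^1(0, 5/2); boundary term becomes part of RHS.
Weak formulation: find u (satisfying any essential BC) such that ∫_0^5/2 u'(x) v'(x) dx = ∫_0^5/2 f v dx + 2·v(0) for all v ∈ V (Neumann data are natural BCs: they enter the RHS as boundary terms).
Substituting f(x) = -x^2 - x + 38/15, the right-hand side is ∫_0^5/2 (-x^2 - x + 38/15) v dx + 2·v(0).
Compatibility check (pure Neumann): taking v ≡ 1 ∈ V gives 0 = ∫_0^5/2 f dx + (0) − (-2), i.e. ∫_0^5/2 f dx must equal u'(0) − u'(5/2) = -2. Indeed ∫_0^5/2 (-x^2 - x + 38/15) dx = -2, so the data are compatible. The solution is then unique only up to an additive constant (fix it e.g. by requiring ∫_0^5/2 u dx = 0).


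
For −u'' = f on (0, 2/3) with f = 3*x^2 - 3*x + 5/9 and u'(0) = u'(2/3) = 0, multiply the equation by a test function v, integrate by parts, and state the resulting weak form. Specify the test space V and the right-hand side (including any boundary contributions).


V = H^1(0, 2/3) (no boundary constraint on v; u is determined up to an additive constant); weak form: ∫_0^2/3 u'v' dx = ∫_0^2/3 (3*x^2 - 3*x + 5/9) v dx for all v ∈ V.

Multiply both sides by a test function v and integrate from 0 to 2/3:
  ∫_0^2/3 −u''(x) v(x) dx = ∫_0^2/3 f(x) v(x) dx.
Integrate the LHS by parts once:
  ∫_0^2/3 −u'' v dx = −[u'(x) v(x)]_0^2/3 + ∫_0^2/3 u'(x) v'(x) dx.
Thus ∫_0^2/3 u'(x) v'(x) dx = ∫_0^2/3 f(x) v(x) dx + [u'(x) v(x)]_0^2/3.
Choose V so that boundary terms are either known or forced to vanish.
u has homogeneous Neumann: u'(0) = u'(2/3) = 0. So [u' v]_0^2/3 = 0·v(2/3) − 0·v(0) = 0 for any v; take V = H^1(0, 2/3).
Weak formulation: find u (satisfying any essential BC) such that ∫_0^2/3 u'(x) v'(x) dx = ∫_0^2/3 f v dx for all v ∈ V (homogeneous Neumann, so boundary terms vanish).
Substituting f(x) = 3*x^2 - 3*x + 5/9, the right-hand side is ∫_0^2/3 (3*x^2 - 3*x + 5/9) v dx.
Compatibility check (pure Neumann): taking v ≡ 1 ∈ V gives 0 = ∫_0^2/3 f dx + (0) − (0), i.e. ∫_0^2/3 f dx must equal u'(0) − u'(2/3) = 0. Indeed ∫_0^2/3 (3*x^2 - 3*x + 5/9) dx = 0, so the data are compatible. The solution is then unique only up to an additive constant (fix it e.g. by requiring ∫_0^2/3 u dx = 0).


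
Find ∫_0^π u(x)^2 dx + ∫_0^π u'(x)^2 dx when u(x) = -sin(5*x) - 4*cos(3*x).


||u||_{H^1(0,π)}^2 = 93*π

u'(x) = 12*sin(3*x) - 5*cos(5*x).
Expand u² and (u')² and integrate term by term on (0, π), using: for integers n ≥ 1, ∫_0^π sin²(nx) dx = ∫_0^π cos²(nx) dx = π/2; for n ≠ n', ∫_0^π sin(nx)sin(n'x) dx = ∫_0^π cos(nx)cos(n'x) dx = 0; and by product-to-sum, ∫_0^π sin(nx)cos(n'x) dx = ½∫_0^π [sin((n+n')x) + sin((n−n')x)] dx, which is 0 when n+n' is even and 2n/(n²−n'²) when n+n' is odd (it need not vanish on (0, π)).
  u² squared terms: (-1)²·∫sin(5x)² dx = 1·π/2 = π/2;  (-4)²·∫cos(3x)² dx = 16·π/2 = 8*π.
  u² cross terms: 2·(-1)·(-4)·∫sin(5x)·cos(3x) dx = 8·(0) = 0.
  So ∫_0^π u² dx = π/2 + 8*π + 0 = 17*π/2.
  (u')² squared terms: (-5)²·∫cos(5x)² dx = 25·π/2 = 25*π/2;  (12)²·∫sin(3x)² dx = 144·π/2 = 72*π.
  (u')² cross terms: 2·(-5)·(12)·∫cos(5x)·sin(3x) dx = -120·(0) = 0.
  So ∫_0^π (u')² dx = 25*π/2 + 72*π + 0 = 169*π/2.
||u||_{H^1}^2 = (17*π/2) + (169*π/2) = 93*π.


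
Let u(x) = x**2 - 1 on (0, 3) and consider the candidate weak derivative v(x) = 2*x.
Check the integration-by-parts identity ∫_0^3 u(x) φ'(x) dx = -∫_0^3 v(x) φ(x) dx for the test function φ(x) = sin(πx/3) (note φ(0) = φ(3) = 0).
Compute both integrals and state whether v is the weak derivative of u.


LHS = -18/π, RHS = -18/π. Yes, v = u' weakly.

u(x) = x**2 - 1, classical derivative u'(x) = 2*x.
φ(x) = sin(πx/3), so φ'(x) = π*cos(π*x/3)/3.
Note φ(0) = φ(3) = 0, so the boundary term u·φ vanishes.
LHS = ∫_0^3 u(x) φ'(x) dx = ∫_0^3 (π*x^2*cos(π*x/3)/3 - π*cos(π*x/3)/3) dx. Term by term:
  ∫_0^3 -π*cos(π*x/3)/3 dx = 0;  ∫_0^3 π*x^2*cos(π*x/3)/3 dx = -18/π.
Sum: 0 − 18/π = -18/π.
So LHS = -18/π.
∫_0^3 v(x) φ(x) dx = ∫_0^3 (2*x*sin(π*x/3)) dx. Term by term:
  ∫_0^3 2*x*sin(π*x/3) dx = 18/π.
So RHS = -∫_0^3 v(x) φ(x) dx = -18/π.
LHS = RHS, so the identity holds for this test φ.
Moreover u is smooth here and v(x) = u'(x) = 2*x pointwise, so the identity holds for every test function. Hence v is the weak derivative of u.


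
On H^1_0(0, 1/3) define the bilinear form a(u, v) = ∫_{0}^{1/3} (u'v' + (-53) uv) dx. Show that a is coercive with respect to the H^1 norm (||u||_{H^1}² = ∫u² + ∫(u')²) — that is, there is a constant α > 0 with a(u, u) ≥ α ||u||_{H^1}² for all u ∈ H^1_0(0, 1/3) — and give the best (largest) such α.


α = (-53 + 9*π^2)/(1 + 9*π^2)

Coercivity of a(·,·) on H^1_0(0, 1/3) means a(u, u) ≥ α ||u||_{H^1}² for every u ∈ H^1_0.
The interval has length L = 1/3, and Poincaré/coercivity depend only on L. Here a(u, u) = ∫(u')² + (-53)·∫u².
Here c = -53 < 0 with |c| < (π/L)² = 9*π^2, so coercivity still holds. The condition a(u,u) ≥ α||u||_{H^1}² reads (1−α)∫(u')² ≥ (α−c)∫u². Any admissible α is ≤ 1 (rapidly oscillating u have ∫u²/∫(u')² → 0), and α = 1 would force 0 ≥ (1−c)∫u², impossible since c < 1; so 1−α > 0. By the sharp Poincaré inequality on H^1_0 of an interval of length L, ∫(u')² ≥ (π/L)²∫u² with equality for the first sine mode sin(π(x−x₀)/L) (x₀ the left endpoint), so the inequality holds for all u iff (1−α)(π/L)² ≥ α − c, i.e. α ≤ ((π/L)² + c)/((π/L)² + 1) = (1 + c(L/π)²)/(1 + (L/π)²). (Direct route, valid since c ≤ 0: Poincaré gives c∫u² ≥ c(L/π)²∫(u')², so a(u,u) ≥ (1 + c(L/π)²)∫(u')², while ||u||_{H^1}² ≤ (1 + (L/π)²)∫(u')²; dividing yields the same α.) With (π/L)² = 9*π^2 and c = -53, the largest admissible constant is α = ((π/L)² + c)/((π/L)² + 1).
Simplifying, α = (-53 + 9*π^2)/(1 + 9*π^2).


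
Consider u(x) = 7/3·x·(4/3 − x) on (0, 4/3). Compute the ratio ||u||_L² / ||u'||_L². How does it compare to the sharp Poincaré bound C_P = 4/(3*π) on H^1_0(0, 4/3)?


||u||_L² / ||u'||_L² = 2*sqrt(10)/15 < C_P = 4/(3*π).

u(x) = 7/3·x·(4/3 − x), so u'(x) = 28/9 - 14*x/3.
u(x) = 7/3·x·(4/3 − x) vanishes at x = 0 and x = 4/3, so u ∈ H^1_0(0, 4/3). Differentiate via the product rule and integrate the resulting polynomials term by term.
  ∫_0^4/3 u² dx = ∫_0^4/3 (49*x^4/9 - 392*x^3/27 + 784*x^2/81) dx. Term by term:
    ∫_0^4/3 49*x^4/9 dx = 50176/10935;  ∫_0^4/3 -392*x^3/27 dx = -25088/2187;  ∫_0^4/3 784*x^2/81 dx = 50176/6561.
  Sum: 50176/10935 − 25088/2187 + 50176/6561 = 25088/32805.
  ∫_0^4/3 (u')² dx = ∫_0^4/3 (196*x^2/9 - 784*x/27 + 784/81) dx. Term by term:
    ∫_0^4/3 196*x^2/9 dx = 12544/729;  ∫_0^4/3 -784*x/27 dx = -6272/243;  ∫_0^4/3 784/81 dx = 3136/243.
  Sum: 12544/729 − 6272/243 + 3136/243 = 3136/729.
∫_0^4/3 u² dx = 25088/32805, so ||u||_L² = 112*sqrt(10)/405.
∫_0^4/3 (u')² dx = 3136/729, so ||u'||_L² = 56/27.
Ratio ||u||_L² / ||u'||_L² = 2*sqrt(10)/15.
Sharp Poincaré constant on H^1_0(0, 4/3) is C_P = L/π = 4/(3*π), achieved by sin(3*π/4·x).
A polynomial bump cannot attain the sharp Poincaré constant (only the first sine eigenfunction does), so the ratio is strictly less than C_P, consistent with ||u||_L² ≤ C_P ||u'||_L².


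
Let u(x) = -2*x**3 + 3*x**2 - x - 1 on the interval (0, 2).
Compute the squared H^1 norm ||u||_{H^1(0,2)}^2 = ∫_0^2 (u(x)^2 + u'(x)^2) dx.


||u||_{H^1}^2 = 6448/105

The H^1 norm (squared) on an interval (0, L) is
  ||u||_{H^1}^2 = ∫_0^L u(x)^2 dx + ∫_0^L u'(x)^2 dx.
Compute u'(x) = -6*x**2 + 6*x - 1.
Then u(x)^2 = 4*x**6 - 12*x**5 + 13*x**4 - 2*x**3 - 5*x**2 + 2*x + 1 and u'(x)^2 = 36*x**4 - 72*x**3 + 48*x**2 - 12*x + 1.
Integrate each monomial from 0 to 2 using ∫_0^2 c·x^n dx = c·2^(n+1)/(n+1):
  ∫_0^2 u(x)^2 dx = ∫_0^2 (4*x^6 - 12*x^5 + 13*x^4 - 2*x^3 - 5*x^2 + 2*x + 1) dx. Term by term:
    ∫_0^2 4*x^6 dx = 512/7;  ∫_0^2 -12*x^5 dx = -128;  ∫_0^2 13*x^4 dx = 416/5;
    ∫_0^2 -2*x^3 dx = -8;  ∫_0^2 -5*x^2 dx = -40/3;  ∫_0^2 2*x dx = 4;
    ∫_0^2 1 dx = 2.
  Sum: 512/7 − 128 + 416/5 − 8 − 40/3 + 4 + 2 = 1366/105.
  ∫_0^2 u'(x)^2 dx = ∫_0^2 (36*x^4 - 72*x^3 + 48*x^2 - 12*x + 1) dx. Term by term:
    ∫_0^2 36*x^4 dx = 1152/5;  ∫_0^2 -72*x^3 dx = -288;  ∫_0^2 48*x^2 dx = 128;
    ∫_0^2 -12*x dx = -24;  ∫_0^2 1 dx = 2.
  Sum: 1152/5 − 288 + 128 − 24 + 2 = 242/5.
Adding: ||u||_{H^1}^2 = 1366/105 + 242/5 = 6448/105.


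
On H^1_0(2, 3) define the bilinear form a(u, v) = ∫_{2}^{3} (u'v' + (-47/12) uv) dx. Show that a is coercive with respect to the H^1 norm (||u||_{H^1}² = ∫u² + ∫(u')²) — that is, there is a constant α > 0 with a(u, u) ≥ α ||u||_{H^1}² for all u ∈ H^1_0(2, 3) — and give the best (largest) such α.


α = (-47/12 + π^2)/(1 + π^2)

Coercivity of a(·,·) on H^1_0(2, 3) means a(u, u) ≥ α ||u||_{H^1}² for every u ∈ H^1_0.
The interval has length L = 1, and Poincaré/coercivity depend only on L. Here a(u, u) = ∫(u')² + (-47/12)·∫u².
Here c = -47/12 < 0 with |c| < (π/L)² = π^2, so coercivity still holds. The condition a(u,u) ≥ α||u||_{H^1}² reads (1−α)∫(u')² ≥ (α−c)∫u². Any admissible α is ≤ 1 (rapidly oscillating u have ∫u²/∫(u')² → 0), and α = 1 would force 0 ≥ (1−c)∫u², impossible since c < 1; so 1−α > 0. By the sharp Poincaré inequality on H^1_0 of an interval of length L, ∫(u')² ≥ (π/L)²∫u² with equality for the first sine mode sin(π(x−x₀)/L) (x₀ the left endpoint), so the inequality holds for all u iff (1−α)(π/L)² ≥ α − c, i.e. α ≤ ((π/L)² + c)/((π/L)² + 1) = (1 + c(L/π)²)/(1 + (L/π)²). (Direct route, valid since c ≤ 0: Poincaré gives c∫u² ≥ c(L/π)²∫(u')², so a(u,u) ≥ (1 + c(L/π)²)∫(u')², while ||u||_{H^1}² ≤ (1 + (L/π)²)∫(u')²; dividing yields the same α.) With (π/L)² = π^2 and c = -47/12, the largest admissible constant is α = ((π/L)² + c)/((π/L)² + 1).
Simplifying, α = (-47/12 + π^2)/(1 + π^2).


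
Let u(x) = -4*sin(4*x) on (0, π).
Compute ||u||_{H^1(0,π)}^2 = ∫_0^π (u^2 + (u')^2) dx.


||u||_{H^1(0,π)}^2 = 136*π

u'(x) = -16*cos(4*x).
Expand u² and (u')² and integrate term by term on (0, π), using: for integers n ≥ 1, ∫_0^π sin²(nx) dx = ∫_0^π cos²(nx) dx = π/2; for n ≠ n', ∫_0^π sin(nx)sin(n'x) dx = ∫_0^π cos(nx)cos(n'x) dx = 0; and by product-to-sum, ∫_0^π sin(nx)cos(n'x) dx = ½∫_0^π [sin((n+n')x) + sin((n−n')x)] dx, which is 0 when n+n' is even and 2n/(n²−n'²) when n+n' is odd (it need not vanish on (0, π)).
  u² squared terms: (-4)²·∫sin(4x)² dx = 16·π/2 = 8*π.
  So ∫_0^π u² dx = 8*π.
  (u')² squared terms: (-16)²·∫cos(4x)² dx = 256·π/2 = 128*π.
  So ∫_0^π (u')² dx = 128*π.
||u||_{H^1}^2 = (8*π) + (128*π) = 136*π.


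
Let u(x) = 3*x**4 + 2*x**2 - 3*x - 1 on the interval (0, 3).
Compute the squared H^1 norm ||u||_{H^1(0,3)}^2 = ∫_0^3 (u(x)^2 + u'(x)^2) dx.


||u||_{H^1}^2 = 2423409/35

The H^1 norm (squared) on an interval (0, L) is
  ||u||_{H^1}^2 = ∫_0^L u(x)^2 dx + ∫_0^L u'(x)^2 dx.
Compute u'(x) = 12*x**3 + 4*x - 3.
Then u(x)^2 = 9*x**8 + 12*x**6 - 18*x**5 - 2*x**4 - 12*x**3 + 5*x**2 + 6*x + 1 and u'(x)^2 = 144*x**6 + 96*x**4 - 72*x**3 + 16*x**2 - 24*x + 9.
Integrate each monomial from 0 to 3 using ∫_0^3 c·x^n dx = c·3^(n+1)/(n+1):
  ∫_0^3 u(x)^2 dx = ∫_0^3 (9*x^8 + 12*x^6 - 18*x^5 - 2*x^4 - 12*x^3 + 5*x^2 + 6*x + 1) dx. Term by term:
    ∫_0^3 9*x^8 dx = 19683;  ∫_0^3 12*x^6 dx = 26244/7;  ∫_0^3 -18*x^5 dx = -2187;
    ∫_0^3 -2*x^4 dx = -486/5;  ∫_0^3 -12*x^3 dx = -243;  ∫_0^3 5*x^2 dx = 45;
    ∫_0^3 6*x dx = 27;  ∫_0^3 1 dx = 3.
  Sum: 19683 + 26244/7 − 2187 − 486/5 − 243 + 45 + 27 + 3 = 734298/35.
  ∫_0^3 u'(x)^2 dx = ∫_0^3 (144*x^6 + 96*x^4 - 72*x^3 + 16*x^2 - 24*x + 9) dx. Term by term:
    ∫_0^3 144*x^6 dx = 314928/7;  ∫_0^3 96*x^4 dx = 23328/5;  ∫_0^3 -72*x^3 dx = -1458;
    ∫_0^3 16*x^2 dx = 144;  ∫_0^3 -24*x dx = -108;  ∫_0^3 9 dx = 27.
  Sum: 314928/7 + 23328/5 − 1458 + 144 − 108 + 27 = 1689111/35.
Adding: ||u||_{H^1}^2 = 734298/35 + 1689111/35 = 2423409/35.


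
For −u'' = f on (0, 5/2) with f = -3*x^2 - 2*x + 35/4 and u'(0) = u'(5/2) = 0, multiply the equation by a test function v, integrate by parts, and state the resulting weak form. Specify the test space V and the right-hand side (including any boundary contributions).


V = H^1(0, 5/2) (no boundary constraint on v; u is determined up to an additive constant); weak form: ∫_0^5/2 u'v' dx = ∫_0^5/2 (-3*x^2 - 2*x + 35/4) v dx for all v ∈ V.

Multiply both sides by a test function v and integrate from 0 to 5/2:
  ∫_0^5/2 −u''(x) v(x) dx = ∫_0^5/2 f(x) v(x) dx.
Integrate the LHS by parts once:
  ∫_0^5/2 −u'' v dx = −[u'(x) v(x)]_0^5/2 + ∫_0^5/2 u'(x) v'(x) dx.
Thus ∫_0^5/2 u'(x) v'(x) dx = ∫_0^5/2 f(x) v(x) dx + [u'(x) v(x)]_0^5/2.
Choose V so that boundary terms are either known or forced to vanish.
u has homogeneous Neumann: u'(0) = u'(5/2) = 0. So [u' v]_0^5/2 = 0·v(5/2) − 0·v(0) = 0 for any v; take V = H^1(0, 5/2).
Weak formulation: find u (satisfying any essential BC) such that ∫_0^5/2 u'(x) v'(x) dx = ∫_0^5/2 f v dx for all v ∈ V (homogeneous Neumann, so boundary terms vanish).
Substituting f(x) = -3*x^2 - 2*x + 35/4, the right-hand side is ∫_0^5/2 (-3*x^2 - 2*x + 35/4) v dx.
Compatibility check (pure Neumann): taking v ≡ 1 ∈ V gives 0 = ∫_0^5/2 f dx + (0) − (0), i.e. ∫_0^5/2 f dx must equal u'(0) − u'(5/2) = 0. Indeed ∫_0^5/2 (-3*x^2 - 2*x + 35/4) dx = 0, so the data are compatible. The solution is then unique only up to an additive constant (fix it e.g. by requiring ∫_0^5/2 u dx = 0).


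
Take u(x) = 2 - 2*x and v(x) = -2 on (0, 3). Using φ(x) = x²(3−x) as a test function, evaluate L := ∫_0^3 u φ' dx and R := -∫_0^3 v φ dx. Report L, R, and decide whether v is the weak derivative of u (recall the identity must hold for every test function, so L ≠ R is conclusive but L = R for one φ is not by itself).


LHS = 27/2, RHS = 27/2. Yes, v = u' weakly.

u(x) = 2 - 2*x, classical derivative u'(x) = -2.
φ(x) = x²(3−x), so φ'(x) = 3*x*(2 - x).
Note φ(0) = φ(3) = 0, so the boundary term u·φ vanishes.
LHS = ∫_0^3 u(x) φ'(x) dx = ∫_0^3 (6*x^3 - 18*x^2 + 12*x) dx. Term by term:
  ∫_0^3 6*x^3 dx = 243/2;  ∫_0^3 -18*x^2 dx = -162;  ∫_0^3 12*x dx = 54.
Sum: 243/2 − 162 + 54 = 27/2.
So LHS = 27/2.
∫_0^3 v(x) φ(x) dx = ∫_0^3 (2*x^3 - 6*x^2) dx. Term by term:
  ∫_0^3 2*x^3 dx = 81/2;  ∫_0^3 -6*x^2 dx = -54.
Sum: 81/2 − 54 = -27/2.
So RHS = -∫_0^3 v(x) φ(x) dx = 27/2.
LHS = RHS, so the identity holds for this test φ.
Moreover u is smooth here and v(x) = u'(x) = -2 pointwise, so the identity holds for every test function. Hence v is the weak derivative of u.


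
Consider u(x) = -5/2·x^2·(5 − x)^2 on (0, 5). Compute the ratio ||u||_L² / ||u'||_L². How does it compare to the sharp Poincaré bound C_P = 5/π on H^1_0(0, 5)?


||u||_L² / ||u'||_L² = 5*sqrt(3)/6 < C_P = 5/π.

u(x) = -5/2·x^2·(5 − x)^2, so u'(x) = 5*x*(x*(5 - x) - (x - 5)^2).
u(x) = -5/2·x^2·(5 − x)^2 vanishes at x = 0 and x = 5, so u ∈ H^1_0(0, 5). Differentiate via the product rule and integrate the resulting polynomials term by term.
  ∫_0^5 u² dx = ∫_0^5 (25*x^8/4 - 125*x^7 + 1875*x^6/2 - 3125*x^5 + 15625*x^4/4) dx. Term by term:
    ∫_0^5 25*x^8/4 dx = 48828125/36;  ∫_0^5 -125*x^7 dx = -48828125/8;  ∫_0^5 1875*x^6/2 dx = 146484375/14;
    ∫_0^5 -3125*x^5 dx = -48828125/6;  ∫_0^5 15625*x^4/4 dx = 9765625/4.
  Sum: 48828125/36 − 48828125/8 + 146484375/14 − 48828125/6 + 9765625/4 = 9765625/504.
  ∫_0^5 (u')² dx = ∫_0^5 (100*x^6 - 1500*x^5 + 8125*x^4 - 18750*x^3 + 15625*x^2) dx. Term by term:
    ∫_0^5 100*x^6 dx = 7812500/7;  ∫_0^5 -1500*x^5 dx = -3906250;  ∫_0^5 8125*x^4 dx = 5078125;
    ∫_0^5 -18750*x^3 dx = -5859375/2;  ∫_0^5 15625*x^2 dx = 1953125/3.
  Sum: 7812500/7 − 3906250 + 5078125 − 5859375/2 + 1953125/3 = 390625/42.
∫_0^5 u² dx = 9765625/504, so ||u||_L² = 3125*sqrt(14)/84.
∫_0^5 (u')² dx = 390625/42, so ||u'||_L² = 625*sqrt(42)/42.
Ratio ||u||_L² / ||u'||_L² = 5*sqrt(3)/6.
Sharp Poincaré constant on H^1_0(0, 5) is C_P = L/π = 5/π, achieved by sin(π/5·x).
A polynomial bump cannot attain the sharp Poincaré constant (only the first sine eigenfunction does), so the ratio is strictly less than C_P, consistent with ||u||_L² ≤ C_P ||u'||_L².


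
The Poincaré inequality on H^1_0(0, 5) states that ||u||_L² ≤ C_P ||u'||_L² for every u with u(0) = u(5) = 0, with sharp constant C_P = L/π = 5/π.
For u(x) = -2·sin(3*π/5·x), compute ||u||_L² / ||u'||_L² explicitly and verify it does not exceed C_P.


||u||_L² / ||u'||_L² = 5/(3*π) < C_P = 5/π.

u(x) = -2·sin(3*π/5·x), so u'(x) = -6*π*cos(3*π*x/5)/5.
Writing u(x) = A·sin(kπx/L) with A = -2 and k = 3, use ∫_0^L sin²(kπx/L) dx = L/2 and ∫_0^L cos²(kπx/L) dx = L/2.
u² = 4·sin²(3*π/5·x) and (u')² = 36*π^2/25·cos²(3*π/5·x), and each of sin², cos² integrates to L/2 = 5/2 over (0, 5).
∫_0^5 u² dx = 10, so ||u||_L² = sqrt(10).
∫_0^5 (u')² dx = 18*π^2/5, so ||u'||_L² = 3*sqrt(10)*π/5.
Ratio ||u||_L² / ||u'||_L² = 5/(3*π).
Sharp Poincaré constant on H^1_0(0, 5) is C_P = L/π = 5/π, achieved by sin(π/5·x).
This is the k = 3 harmonic; the ratio L/(kπ) is strictly less than C_P = L/π, consistent with the sharp inequality ||u||_L² ≤ C_P ||u'||_L².


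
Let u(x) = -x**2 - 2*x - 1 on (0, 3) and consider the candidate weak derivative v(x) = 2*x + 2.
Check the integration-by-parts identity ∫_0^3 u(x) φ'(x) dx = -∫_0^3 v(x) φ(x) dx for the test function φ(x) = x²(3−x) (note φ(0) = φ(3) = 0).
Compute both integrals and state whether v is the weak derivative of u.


LHS = 189/5, RHS = -189/5. No, v is not the weak derivative of u.

u(x) = -x**2 - 2*x - 1, classical derivative u'(x) = -2*x - 2.
φ(x) = x²(3−x), so φ'(x) = 3*x*(2 - x).
Note φ(0) = φ(3) = 0, so the boundary term u·φ vanishes.
LHS = ∫_0^3 u(x) φ'(x) dx = ∫_0^3 (3*x^4 - 9*x^2 - 6*x) dx. Term by term:
  ∫_0^3 3*x^4 dx = 729/5;  ∫_0^3 -9*x^2 dx = -81;  ∫_0^3 -6*x dx = -27.
Sum: 729/5 − 81 − 27 = 189/5.
So LHS = 189/5.
∫_0^3 v(x) φ(x) dx = ∫_0^3 (-2*x^4 + 4*x^3 + 6*x^2) dx. Term by term:
  ∫_0^3 -2*x^4 dx = -486/5;  ∫_0^3 4*x^3 dx = 81;  ∫_0^3 6*x^2 dx = 54.
Sum: -486/5 + 81 + 54 = 189/5.
So RHS = -∫_0^3 v(x) φ(x) dx = -189/5.
LHS − RHS = 378/5 ≠ 0, so the identity fails.
(For a valid weak derivative the identity must hold for EVERY test function, in particular this one. The failure shows v is NOT the weak derivative of u.)
Correct weak derivative would be u'(x) = -2*x - 2.


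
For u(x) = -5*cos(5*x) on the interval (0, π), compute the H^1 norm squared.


||u||_{H^1(0,π)}^2 = 325*π

u'(x) = 25*sin(5*x).
Expand u² and (u')² and integrate term by term on (0, π), using: for integers n ≥ 1, ∫_0^π sin²(nx) dx = ∫_0^π cos²(nx) dx = π/2; for n ≠ n', ∫_0^π sin(nx)sin(n'x) dx = ∫_0^π cos(nx)cos(n'x) dx = 0; and by product-to-sum, ∫_0^π sin(nx)cos(n'x) dx = ½∫_0^π [sin((n+n')x) + sin((n−n')x)] dx, which is 0 when n+n' is even and 2n/(n²−n'²) when n+n' is odd (it need not vanish on (0, π)).
  u² squared terms: (-5)²·∫cos(5x)² dx = 25·π/2 = 25*π/2.
  So ∫_0^π u² dx = 25*π/2.
  (u')² squared terms: (25)²·∫sin(5x)² dx = 625·π/2 = 625*π/2.
  So ∫_0^π (u')² dx = 625*π/2.
||u||_{H^1}^2 = (25*π/2) + (625*π/2) = 325*π.


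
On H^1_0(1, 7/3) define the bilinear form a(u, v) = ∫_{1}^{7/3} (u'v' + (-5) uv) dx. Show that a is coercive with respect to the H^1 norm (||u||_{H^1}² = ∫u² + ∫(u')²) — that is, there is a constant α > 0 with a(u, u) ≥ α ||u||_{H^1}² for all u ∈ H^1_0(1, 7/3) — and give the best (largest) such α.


α = (-80 + 9*π^2)/(16 + 9*π^2)

Coercivity of a(·,·) on H^1_0(1, 7/3) means a(u, u) ≥ α ||u||_{H^1}² for every u ∈ H^1_0.
The interval has length L = 4/3, and Poincaré/coercivity depend only on L. Here a(u, u) = ∫(u')² + (-5)·∫u².
Here c = -5 < 0 with |c| < (π/L)² = 9*π^2/16, so coercivity still holds. The condition a(u,u) ≥ α||u||_{H^1}² reads (1−α)∫(u')² ≥ (α−c)∫u². Any admissible α is ≤ 1 (rapidly oscillating u have ∫u²/∫(u')² → 0), and α = 1 would force 0 ≥ (1−c)∫u², impossible since c < 1; so 1−α > 0. By the sharp Poincaré inequality on H^1_0 of an interval of length L, ∫(u')² ≥ (π/L)²∫u² with equality for the first sine mode sin(π(x−x₀)/L) (x₀ the left endpoint), so the inequality holds for all u iff (1−α)(π/L)² ≥ α − c, i.e. α ≤ ((π/L)² + c)/((π/L)² + 1) = (1 + c(L/π)²)/(1 + (L/π)²). (Direct route, valid since c ≤ 0: Poincaré gives c∫u² ≥ c(L/π)²∫(u')², so a(u,u) ≥ (1 + c(L/π)²)∫(u')², while ||u||_{H^1}² ≤ (1 + (L/π)²)∫(u')²; dividing yields the same α.) With (π/L)² = 9*π^2/16 and c = -5, the largest admissible constant is α = ((π/L)² + c)/((π/L)² + 1).
Simplifying, α = (-80 + 9*π^2)/(16 + 9*π^2).


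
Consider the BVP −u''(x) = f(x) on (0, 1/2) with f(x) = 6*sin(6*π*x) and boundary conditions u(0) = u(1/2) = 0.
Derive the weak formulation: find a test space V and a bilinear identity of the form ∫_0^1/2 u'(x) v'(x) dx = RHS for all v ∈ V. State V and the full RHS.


V = H^1_0(0, 1/2) (so v(0) = v(1/2) = 0); weak form: ∫_0^1/2 u'v' dx = ∫_0^1/2 (6*sin(6*π*x)) v dx for all v ∈ V.

Multiply both sides by a test function v and integrate from 0 to 1/2:
  ∫_0^1/2 −u''(x) v(x) dx = ∫_0^1/2 f(x) v(x) dx.
Integrate the LHS by parts once:
  ∫_0^1/2 −u'' v dx = −[u'(x) v(x)]_0^1/2 + ∫_0^1/2 u'(x) v'(x) dx.
Thus ∫_0^1/2 u'(x) v'(x) dx = ∫_0^1/2 f(x) v(x) dx + [u'(x) v(x)]_0^1/2.
Choose V so that boundary terms are either known or forced to vanish.
u is Dirichlet: u(0) = u(1/2) = 0. Let V = H^1_0(0, 1/2); then v(0) = v(1/2) = 0, and [u' v]_0^1/2 = 0.
Weak formulation: find u (satisfying any essential BC) such that ∫_0^1/2 u'(x) v'(x) dx = ∫_0^1/2 f v dx for all v ∈ V.
Substituting f(x) = 6*sin(6*π*x), the right-hand side is ∫_0^1/2 (6*sin(6*π*x)) v dx.


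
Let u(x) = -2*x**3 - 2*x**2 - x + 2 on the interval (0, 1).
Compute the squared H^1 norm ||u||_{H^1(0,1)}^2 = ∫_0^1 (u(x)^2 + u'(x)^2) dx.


||u||_{H^1}^2 = 3749/105

The H^1 norm (squared) on an interval (0, L) is
  ||u||_{H^1}^2 = ∫_0^L u(x)^2 dx + ∫_0^L u'(x)^2 dx.
Compute u'(x) = -6*x**2 - 4*x - 1.
Then u(x)^2 = 4*x**6 + 8*x**5 + 8*x**4 - 4*x**3 - 7*x**2 - 4*x + 4 and u'(x)^2 = 36*x**4 + 48*x**3 + 28*x**2 + 8*x + 1.
Integrate each monomial from 0 to 1 using ∫_0^1 c·x^n dx = c·1^(n+1)/(n+1):
  ∫_0^1 u(x)^2 dx = ∫_0^1 (4*x^6 + 8*x^5 + 8*x^4 - 4*x^3 - 7*x^2 - 4*x + 4) dx. Term by term:
    ∫_0^1 4*x^6 dx = 4/7;  ∫_0^1 8*x^5 dx = 4/3;  ∫_0^1 8*x^4 dx = 8/5;
    ∫_0^1 -4*x^3 dx = -1;  ∫_0^1 -7*x^2 dx = -7/3;  ∫_0^1 -4*x dx = -2;
    ∫_0^1 4 dx = 4.
  Sum: 4/7 + 4/3 + 8/5 − 1 − 7/3 − 2 + 4 = 76/35.
  ∫_0^1 u'(x)^2 dx = ∫_0^1 (36*x^4 + 48*x^3 + 28*x^2 + 8*x + 1) dx. Term by term:
    ∫_0^1 36*x^4 dx = 36/5;  ∫_0^1 48*x^3 dx = 12;  ∫_0^1 28*x^2 dx = 28/3;
    ∫_0^1 8*x dx = 4;  ∫_0^1 1 dx = 1.
  Sum: 36/5 + 12 + 28/3 + 4 + 1 = 503/15.
Adding: ||u||_{H^1}^2 = 76/35 + 503/15 = 3749/105.


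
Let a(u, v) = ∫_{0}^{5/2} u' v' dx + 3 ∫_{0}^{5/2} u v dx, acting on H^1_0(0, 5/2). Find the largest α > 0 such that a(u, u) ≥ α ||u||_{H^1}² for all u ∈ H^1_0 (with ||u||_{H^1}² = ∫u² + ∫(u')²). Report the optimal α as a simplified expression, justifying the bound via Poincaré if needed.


α = 1

Coercivity of a(·,·) on H^1_0(0, 5/2) means a(u, u) ≥ α ||u||_{H^1}² for every u ∈ H^1_0.
The interval has length L = 5/2, and Poincaré/coercivity depend only on L. Here a(u, u) = ∫(u')² + (3)·∫u².
Here c = 3 ≥ 1, so a(u,u) = ∫(u')² + c∫u² ≥ ∫(u')² + ∫u² = ||u||_{H^1}², i.e. α = 1 works. No larger α is possible: a(u,u) ≥ α||u||_{H^1}² means (1−α)∫(u')² ≥ (α−c)∫u², and for the modes u_n = sin(nπ(x−x₀)/L) (x₀ the left endpoint) one has ∫u_n²/∫(u_n')² = (L/(nπ))² → 0, so a(u_n,u_n)/||u_n||_{H^1}² → 1. Hence the optimal constant is α = 1.
Therefore α = 1.


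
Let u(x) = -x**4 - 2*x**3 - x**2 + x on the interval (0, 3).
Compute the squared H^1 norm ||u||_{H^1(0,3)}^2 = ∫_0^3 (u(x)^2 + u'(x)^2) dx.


||u||_{H^1}^2 = 735099/35

The H^1 norm (squared) on an interval (0, L) is
  ||u||_{H^1}^2 = ∫_0^L u(x)^2 dx + ∫_0^L u'(x)^2 dx.
Compute u'(x) = -4*x**3 - 6*x**2 - 2*x + 1.
Then u(x)^2 = x**8 + 4*x**7 + 6*x**6 + 2*x**5 - 3*x**4 - 2*x**3 + x**2 and u'(x)^2 = 16*x**6 + 48*x**5 + 52*x**4 + 16*x**3 - 8*x**2 - 4*x + 1.
Integrate each monomial from 0 to 3 using ∫_0^3 c·x^n dx = c·3^(n+1)/(n+1):
  ∫_0^3 u(x)^2 dx = ∫_0^3 (x^8 + 4*x^7 + 6*x^6 + 2*x^5 - 3*x^4 - 2*x^3 + x^2) dx. Term by term:
    ∫_0^3 x^8 dx = 2187;  ∫_0^3 4*x^7 dx = 6561/2;  ∫_0^3 6*x^6 dx = 13122/7;
    ∫_0^3 2*x^5 dx = 243;  ∫_0^3 -3*x^4 dx = -729/5;  ∫_0^3 -2*x^3 dx = -81/2;
    ∫_0^3 x^2 dx = 9.
  Sum: 2187 + 6561/2 + 13122/7 + 243 − 729/5 − 81/2 + 9 = 259272/35.
  ∫_0^3 u'(x)^2 dx = ∫_0^3 (16*x^6 + 48*x^5 + 52*x^4 + 16*x^3 - 8*x^2 - 4*x + 1) dx. Term by term:
    ∫_0^3 16*x^6 dx = 34992/7;  ∫_0^3 48*x^5 dx = 5832;  ∫_0^3 52*x^4 dx = 12636/5;
    ∫_0^3 16*x^3 dx = 324;  ∫_0^3 -8*x^2 dx = -72;  ∫_0^3 -4*x dx = -18;
    ∫_0^3 1 dx = 3.
  Sum: 34992/7 + 5832 + 12636/5 + 324 − 72 − 18 + 3 = 475827/35.
Adding: ||u||_{H^1}^2 = 259272/35 + 475827/35 = 735099/35.


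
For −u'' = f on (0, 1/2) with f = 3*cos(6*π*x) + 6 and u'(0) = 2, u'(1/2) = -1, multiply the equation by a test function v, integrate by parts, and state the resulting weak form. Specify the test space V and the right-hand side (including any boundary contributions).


V = H^1(0, 1/2) (v unrestricted at boundary; u is determined up to an additive constant); weak form: ∫_0^1/2 u'v' dx = ∫_0^1/2 (3*cos(6*π*x) + 6) v dx − v(1/2) − 2·v(0) for all v ∈ V.

Multiply both sides by a test function v and integrate from 0 to 1/2:
  ∫_0^1/2 −u''(x) v(x) dx = ∫_0^1/2 f(x) v(x) dx.
Integrate the LHS by parts once:
  ∫_0^1/2 −u'' v dx = −[u'(x) v(x)]_0^1/2 + ∫_0^1/2 u'(x) v'(x) dx.
Thus ∫_0^1/2 u'(x) v'(x) dx = ∫_0^1/2 f(x) v(x) dx + [u'(x) v(x)]_0^1/2.
Choose V so that boundary terms are either known or forced to vanish.
u has inhomogeneous Neumann u'(0) = 2, u'(1/2) = -1. [u' v]_0^1/2 = (-1)·v(1/2) − (2)·v(0) = − v(1/2) − 2·v(0). Take V = H^1(0, 1/2); boundary term becomes part of RHS.
Weak formulation: find u (satisfying any essential BC) such that ∫_0^1/2 u'(x) v'(x) dx = ∫_0^1/2 f v dx − v(1/2) − 2·v(0) for all v ∈ V (Neumann data are natural BCs: they enter the RHS as boundary terms).
Substituting f(x) = 3*cos(6*π*x) + 6, the right-hand side is ∫_0^1/2 (3*cos(6*π*x) + 6) v dx − v(1/2) − 2·v(0).
Compatibility check (pure Neumann): taking v ≡ 1 ∈ V gives 0 = ∫_0^1/2 f dx + (-1) − (2), i.e. ∫_0^1/2 f dx must equal u'(0) − u'(1/2) = 3. Indeed ∫_0^1/2 (3*cos(6*π*x) + 6) dx = 3, so the data are compatible. The solution is then unique only up to an additive constant (fix it e.g. by requiring ∫_0^1/2 u dx = 0).


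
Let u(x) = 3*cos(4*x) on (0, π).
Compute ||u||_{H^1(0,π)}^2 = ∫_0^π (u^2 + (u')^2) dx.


||u||_{H^1(0,π)}^2 = 153*π/2

u'(x) = -12*sin(4*x).
Expand u² and (u')² and integrate term by term on (0, π), using: for integers n ≥ 1, ∫_0^π sin²(nx) dx = ∫_0^π cos²(nx) dx = π/2; for n ≠ n', ∫_0^π sin(nx)sin(n'x) dx = ∫_0^π cos(nx)cos(n'x) dx = 0; and by product-to-sum, ∫_0^π sin(nx)cos(n'x) dx = ½∫_0^π [sin((n+n')x) + sin((n−n')x)] dx, which is 0 when n+n' is even and 2n/(n²−n'²) when n+n' is odd (it need not vanish on (0, π)).
  u² squared terms: (3)²·∫cos(4x)² dx = 9·π/2 = 9*π/2.
  So ∫_0^π u² dx = 9*π/2.
  (u')² squared terms: (-12)²·∫sin(4x)² dx = 144·π/2 = 72*π.
  So ∫_0^π (u')² dx = 72*π.
||u||_{H^1}^2 = (9*π/2) + (72*π) = 153*π/2.


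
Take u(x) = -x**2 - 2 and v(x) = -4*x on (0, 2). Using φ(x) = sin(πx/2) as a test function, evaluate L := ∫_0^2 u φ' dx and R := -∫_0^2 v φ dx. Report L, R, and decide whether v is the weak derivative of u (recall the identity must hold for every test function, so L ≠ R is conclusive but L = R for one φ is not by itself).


LHS = 8/π, RHS = 16/π. No, v is not the weak derivative of u.

u(x) = -x**2 - 2, classical derivative u'(x) = -2*x.
φ(x) = sin(πx/2), so φ'(x) = π*cos(π*x/2)/2.
Note φ(0) = φ(2) = 0, so the boundary term u·φ vanishes.
LHS = ∫_0^2 u(x) φ'(x) dx = ∫_0^2 (-π*x^2*cos(π*x/2)/2 - π*cos(π*x/2)) dx. Term by term:
  ∫_0^2 -π*cos(π*x/2) dx = 0;  ∫_0^2 -π*x^2*cos(π*x/2)/2 dx = 8/π.
Sum: 0 + 8/π = 8/π.
So LHS = 8/π.
∫_0^2 v(x) φ(x) dx = ∫_0^2 (-4*x*sin(π*x/2)) dx. Term by term:
  ∫_0^2 -4*x*sin(π*x/2) dx = -16/π.
So RHS = -∫_0^2 v(x) φ(x) dx = 16/π.
LHS − RHS = -8/π ≠ 0, so the identity fails.
(For a valid weak derivative the identity must hold for EVERY test function, in particular this one. The failure shows v is NOT the weak derivative of u.)
Correct weak derivative would be u'(x) = -2*x.


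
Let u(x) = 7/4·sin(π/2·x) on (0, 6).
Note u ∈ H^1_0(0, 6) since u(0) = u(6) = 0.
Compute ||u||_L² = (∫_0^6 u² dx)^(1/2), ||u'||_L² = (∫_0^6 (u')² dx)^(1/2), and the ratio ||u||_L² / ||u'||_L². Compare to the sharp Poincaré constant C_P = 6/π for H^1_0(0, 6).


||u||_L² / ||u'||_L² = 2/π < C_P = 6/π.

u(x) = 7/4·sin(π/2·x), so u'(x) = 7*π*cos(π*x/2)/8.
Writing u(x) = A·sin(kπx/L) with A = 7/4 and k = 3, use ∫_0^L sin²(kπx/L) dx = L/2 and ∫_0^L cos²(kπx/L) dx = L/2.
u² = 49/16·sin²(π/2·x) and (u')² = 49*π^2/64·cos²(π/2·x), and each of sin², cos² integrates to L/2 = 3 over (0, 6).
∫_0^6 u² dx = 147/16, so ||u||_L² = 7*sqrt(3)/4.
∫_0^6 (u')² dx = 147*π^2/64, so ||u'||_L² = 7*sqrt(3)*π/8.
Ratio ||u||_L² / ||u'||_L² = 2/π.
Sharp Poincaré constant on H^1_0(0, 6) is C_P = L/π = 6/π, achieved by sin(π/6·x).
This is the k = 3 harmonic; the ratio L/(kπ) is strictly less than C_P = L/π, consistent with the sharp inequality ||u||_L² ≤ C_P ||u'||_L².


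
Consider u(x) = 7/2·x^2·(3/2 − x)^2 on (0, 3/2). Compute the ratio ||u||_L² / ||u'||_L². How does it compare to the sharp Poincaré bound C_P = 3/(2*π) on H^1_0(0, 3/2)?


||u||_L² / ||u'||_L² = sqrt(3)/4 < C_P = 3/(2*π).

u(x) = 7/2·x^2·(3/2 − x)^2, so u'(x) = 7*x*(2*x - 3)*(4*x - 3)/4.
u(x) = 7/2·x^2·(3/2 − x)^2 vanishes at x = 0 and x = 3/2, so u ∈ H^1_0(0, 3/2). Differentiate via the product rule and integrate the resulting polynomials term by term.
  ∫_0^3/2 u² dx = ∫_0^3/2 (49*x^8/4 - 147*x^7/2 + 1323*x^6/8 - 1323*x^5/8 + 3969*x^4/64) dx. Term by term:
    ∫_0^3/2 49*x^8/4 dx = 107163/2048;  ∫_0^3/2 -147*x^7/2 dx = -964467/4096;  ∫_0^3/2 1323*x^6/8 dx = 413343/1024;
    ∫_0^3/2 -1323*x^5/8 dx = -321489/1024;  ∫_0^3/2 3969*x^4/64 dx = 964467/10240.
  Sum: 107163/2048 − 964467/4096 + 413343/1024 − 321489/1024 + 964467/10240 = 15309/20480.
  ∫_0^3/2 (u')² dx = ∫_0^3/2 (196*x^6 - 882*x^5 + 5733*x^4/4 - 3969*x^3/4 + 3969*x^2/16) dx. Term by term:
    ∫_0^3/2 196*x^6 dx = 15309/32;  ∫_0^3/2 -882*x^5 dx = -107163/64;  ∫_0^3/2 5733*x^4/4 dx = 1393119/640;
    ∫_0^3/2 -3969*x^3/4 dx = -321489/256;  ∫_0^3/2 3969*x^2/16 dx = 35721/128.
  Sum: 15309/32 − 107163/64 + 1393119/640 − 321489/256 + 35721/128 = 5103/1280.
∫_0^3/2 u² dx = 15309/20480, so ||u||_L² = 27*sqrt(105)/320.
∫_0^3/2 (u')² dx = 5103/1280, so ||u'||_L² = 27*sqrt(35)/80.
Ratio ||u||_L² / ||u'||_L² = sqrt(3)/4.
Sharp Poincaré constant on H^1_0(0, 3/2) is C_P = L/π = 3/(2*π), achieved by sin(2*π/3·x).
A polynomial bump cannot attain the sharp Poincaré constant (only the first sine eigenfunction does), so the ratio is strictly less than C_P, consistent with ||u||_L² ≤ C_P ||u'||_L².


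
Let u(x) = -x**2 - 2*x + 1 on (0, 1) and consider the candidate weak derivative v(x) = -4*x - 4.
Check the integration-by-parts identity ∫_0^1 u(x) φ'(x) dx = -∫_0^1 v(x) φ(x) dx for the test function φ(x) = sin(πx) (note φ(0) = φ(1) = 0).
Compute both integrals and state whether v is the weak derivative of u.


LHS = 6/π, RHS = 12/π. No, v is not the weak derivative of u.

u(x) = -x**2 - 2*x + 1, classical derivative u'(x) = -2*x - 2.
φ(x) = sin(πx), so φ'(x) = π*cos(π*x).
Note φ(0) = φ(1) = 0, so the boundary term u·φ vanishes.
LHS = ∫_0^1 u(x) φ'(x) dx = ∫_0^1 (-π*x^2*cos(π*x) - 2*π*x*cos(π*x) + π*cos(π*x)) dx. Term by term:
  ∫_0^1 π*cos(π*x) dx = 0;  ∫_0^1 -π*x^2*cos(π*x) dx = 2/π;  ∫_0^1 -2*π*x*cos(π*x) dx = 4/π.
Sum: 0 + 2/π + 4/π = 6/π.
So LHS = 6/π.
∫_0^1 v(x) φ(x) dx = ∫_0^1 (-4*x*sin(π*x) - 4*sin(π*x)) dx. Term by term:
  ∫_0^1 -4*sin(π*x) dx = -8/π;  ∫_0^1 -4*x*sin(π*x) dx = -4/π.
Sum: -8/π − 4/π = -12/π.
So RHS = -∫_0^1 v(x) φ(x) dx = 12/π.
LHS − RHS = -6/π ≠ 0, so the identity fails.
(For a valid weak derivative the identity must hold for EVERY test function, in particular this one. The failure shows v is NOT the weak derivative of u.)
Correct weak derivative would be u'(x) = -2*x - 2.


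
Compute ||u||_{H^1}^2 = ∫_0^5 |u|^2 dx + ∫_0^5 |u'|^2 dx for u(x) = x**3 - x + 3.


||u||_{H^1}^2 = 682075/42

The H^1 norm (squared) on an interval (0, L) is
  ||u||_{H^1}^2 = ∫_0^L u(x)^2 dx + ∫_0^L u'(x)^2 dx.
Compute u'(x) = 3*x**2 - 1.
Then u(x)^2 = x**6 - 2*x**4 + 6*x**3 + x**2 - 6*x + 9 and u'(x)^2 = 9*x**4 - 6*x**2 + 1.
Integrate each monomial from 0 to 5 using ∫_0^5 c·x^n dx = c·5^(n+1)/(n+1):
  ∫_0^5 u(x)^2 dx = ∫_0^5 (x^6 - 2*x^4 + 6*x^3 + x^2 - 6*x + 9) dx. Term by term:
    ∫_0^5 x^6 dx = 78125/7;  ∫_0^5 -2*x^4 dx = -1250;  ∫_0^5 6*x^3 dx = 1875/2;
    ∫_0^5 x^2 dx = 125/3;  ∫_0^5 -6*x dx = -75;  ∫_0^5 9 dx = 45.
  Sum: 78125/7 − 1250 + 1875/2 + 125/3 − 75 + 45 = 456115/42.
  ∫_0^5 u'(x)^2 dx = ∫_0^5 (9*x^4 - 6*x^2 + 1) dx. Term by term:
    ∫_0^5 9*x^4 dx = 5625;  ∫_0^5 -6*x^2 dx = -250;  ∫_0^5 1 dx = 5.
  Sum: 5625 − 250 + 5 = 5380.
Adding: ||u||_{H^1}^2 = 456115/42 + 5380 = 682075/42.


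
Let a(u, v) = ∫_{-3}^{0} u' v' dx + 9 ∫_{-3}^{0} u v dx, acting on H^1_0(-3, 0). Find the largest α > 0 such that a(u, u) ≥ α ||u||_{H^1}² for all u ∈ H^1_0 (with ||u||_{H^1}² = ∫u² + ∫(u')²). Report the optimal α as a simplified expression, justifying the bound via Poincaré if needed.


α = 1

Coercivity of a(·,·) on H^1_0(-3, 0) means a(u, u) ≥ α ||u||_{H^1}² for every u ∈ H^1_0.
The interval has length L = 3, and Poincaré/coercivity depend only on L. Here a(u, u) = ∫(u')² + (9)·∫u².
Here c = 9 ≥ 1, so a(u,u) = ∫(u')² + c∫u² ≥ ∫(u')² + ∫u² = ||u||_{H^1}², i.e. α = 1 works. No larger α is possible: a(u,u) ≥ α||u||_{H^1}² means (1−α)∫(u')² ≥ (α−c)∫u², and for the modes u_n = sin(nπ(x−x₀)/L) (x₀ the left endpoint) one has ∫u_n²/∫(u_n')² = (L/(nπ))² → 0, so a(u_n,u_n)/||u_n||_{H^1}² → 1. Hence the optimal constant is α = 1.
Therefore α = 1.
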